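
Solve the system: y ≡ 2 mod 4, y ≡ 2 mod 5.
M = 4 × 5 = 20. M₁ = 5, y₁ ≡ 1 mod 4. M₂ = 4, y₂ ≡ 4 mod 5. y = 2×5×1 + 2×4×4 ≡ 2 mod 20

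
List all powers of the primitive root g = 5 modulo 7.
5^1, 5^2, ..., 5^{6} mod 7: [5, 4, 6, 2, 3, 1]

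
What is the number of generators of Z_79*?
Number of primitive roots mod 79 = φ(p-1) = φ(78) = 24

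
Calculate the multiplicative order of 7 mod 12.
Powers of 7 mod 12: 7^1≡7, 7^2≡1. Order = 2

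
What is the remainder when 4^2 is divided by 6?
4^{2} = 16 ≡ 4 (mod 6)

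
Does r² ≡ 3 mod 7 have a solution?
By Euler's criterion: 3^{3} ≡ 6 mod 7. Since this equals -1 (≡ 6), 3 is not a QR.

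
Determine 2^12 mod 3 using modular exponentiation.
Using Fermat: 2^{2} ≡ 1 (mod 3). 12 ≡ 0 (mod 2). So 2^{12} ≡ 2^{0} ≡ 1 (mod 3)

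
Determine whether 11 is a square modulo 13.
By Euler's criterion: 11^{6} ≡ 12 mod 13. Since this equals -1 (≡ 12), 11 is not a QR.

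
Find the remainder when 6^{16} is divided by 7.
By Fermat: 6^{6} ≡ 1 (mod 7). 16 = 2×6 + 4. So 6^{16} ≡ 6^{4} ≡ 1 (mod 7)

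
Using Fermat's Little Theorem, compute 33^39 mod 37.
By Fermat: 33^{36} ≡ 1 mod 37. So 33^{39} = 33^{36} · 33^{3} ≡ 33^{3} ≡ 10 mod 37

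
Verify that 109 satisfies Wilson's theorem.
(108)! mod 109 = 108. Since this equals -1 mod 109, Wilson confirms 109 is prime.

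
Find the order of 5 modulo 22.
Powers of 5 mod 22: 5^1≡5, 5^2≡3, 5^3≡15, 5^4≡9, 5^5≡1. So the order of 5 is 5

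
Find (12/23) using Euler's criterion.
(12/23) = 12^{11} mod 23 = 1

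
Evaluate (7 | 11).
(7/11) = 7^{5} mod 11 = -1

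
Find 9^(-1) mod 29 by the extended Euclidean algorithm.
Extended GCD: 9(13) + 29(-4) = 1. So 9^(-1) ≡ 13 mod 29. Verify: 9 × 13 = 117 ≡ 1 mod 29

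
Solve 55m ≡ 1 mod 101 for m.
Since 101 is prime, by Fermat 55^(-1) ≡ 55^{99} ≡ 90 mod 101. Verify: 55 × 90 = 4950 ≡ 1 mod 101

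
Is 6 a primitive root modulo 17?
ord_17(6) divides 16. For each prime q|16: 6^{8}≡16, none ≡ 1. So 6 has order 16 and is a primitive root mod 17.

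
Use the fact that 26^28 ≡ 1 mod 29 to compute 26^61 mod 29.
By Fermat: 26^{28} ≡ 1 mod 29. 61 = 2×28 + 5. So 26^{61} ≡ 26^{5} ≡ 18 mod 29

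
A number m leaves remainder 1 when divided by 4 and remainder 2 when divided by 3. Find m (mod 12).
M = 4 × 3 = 12. M₁ = 3, y₁ ≡ 3 (mod 4). M₂ = 4, y₂ ≡ 1 (mod 3). m = 1×3×3 + 2×4×1 ≡ 5 (mod 12)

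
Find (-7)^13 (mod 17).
By repeated squaring (mod 17): (-7)^{1}≡10, (-7)^{2}≡15, (-7)^{4}≡4, (-7)^{8}≡16. Then (-7)^{13} = (-7)^{8+4+1} ≡ 16 × 4 × 10 ≡ 11 (mod 17)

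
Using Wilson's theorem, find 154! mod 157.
(156)! = (154)! × (155) × (156) ≡ -1 mod 157. So (154)! ≡ -1 × [(156)(155)]^(-1) ≡ 78 mod 157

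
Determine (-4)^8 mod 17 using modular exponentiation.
By repeated squaring mod 17: (-4)^{1}≡13, (-4)^{2}≡16, (-4)^{4}≡1, (-4)^{8}≡1. So (-4)^{8} ≡ 1 mod 17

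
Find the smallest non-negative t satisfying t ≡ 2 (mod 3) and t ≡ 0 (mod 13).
M = 3 × 13 = 39. M₁ = 13, y₁ ≡ 1 (mod 3). M₂ = 3, y₂ ≡ 9 (mod 13). t = 2×13×1 + 0×3×9 ≡ 26 (mod 39)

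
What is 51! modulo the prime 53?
(52)! = (51)! × (52) ≡ -1 mod 53. So (51)! ≡ -1 × (52)^(-1) ≡ (-1)×(-1) = 1 mod 53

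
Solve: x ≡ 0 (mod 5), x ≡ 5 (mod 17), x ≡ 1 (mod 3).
M = 5 × 17 × 3 = 255. M₁ = 51, y₁ ≡ 1 (mod 5). M₂ = 15, y₂ ≡ 8 (mod 17). M₃ = 85, y₃ ≡ 1 (mod 3). x = 0×51×1 + 5×15×8 + 1×85×1 ≡ 175 (mod 255)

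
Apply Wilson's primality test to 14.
(13)! mod 14 = 0. Since 0 ≢ -1 mod 14, 14 is not prime.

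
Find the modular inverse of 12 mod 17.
Since 17 is prime, by Fermat 12^(-1) ≡ 12^{15} ≡ 10 (mod 17). Verify: 12 × 10 = 120 ≡ 1 (mod 17)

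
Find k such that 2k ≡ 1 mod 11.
Since 11 is prime, by Fermat 2^(-1) ≡ 2^{9} ≡ 6 mod 11. Verify: 2 × 6 = 12 ≡ 1 mod 11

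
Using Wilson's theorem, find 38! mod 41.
(40)! = (38)! × (39) × (40) ≡ -1 (mod 41). So (38)! ≡ -1 × [(40)(39)]^(-1) ≡ 20 (mod 41)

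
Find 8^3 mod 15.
8^{3} = 512 ≡ 2 mod 15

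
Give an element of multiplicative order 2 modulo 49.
48 has order 2 mod 49 since 48^{2} ≡ 1 (mod 49) and no smaller power works.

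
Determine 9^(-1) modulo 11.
Since 11 is prime, by Fermat 9^(-1) ≡ 9^{9} ≡ 5 (mod 11). Verify: 9 × 5 = 45 ≡ 1 (mod 11)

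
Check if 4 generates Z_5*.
4^{2} ≡ 1 mod 5 and 2 < 4, so ord_5(4) = 2 ≠ 4 and 4 is not a primitive root.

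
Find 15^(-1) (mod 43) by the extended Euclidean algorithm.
Extended GCD: 15(-20) + 43(7) = 1. So 15^(-1) ≡ -20 ≡ 23 (mod 43). Verify: 15 × 23 = 345 ≡ 1 (mod 43)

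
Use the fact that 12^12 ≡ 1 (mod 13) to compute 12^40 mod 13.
By Fermat: 12^{12} ≡ 1 (mod 13). 40 = 3×12 + 4. So 12^{40} ≡ 12^{4} ≡ 1 (mod 13)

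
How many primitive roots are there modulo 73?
Number of primitive roots mod 73 = φ(p-1) = φ(72) = 24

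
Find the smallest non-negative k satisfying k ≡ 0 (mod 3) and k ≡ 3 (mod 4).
M = 3 × 4 = 12. M₁ = 4, y₁ ≡ 1 (mod 3). M₂ = 3, y₂ ≡ 3 (mod 4). k = 0×4×1 + 3×3×3 ≡ 3 (mod 12)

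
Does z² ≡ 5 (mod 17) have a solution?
By Euler's criterion: 5^{8} ≡ 16 (mod 17). Since this equals -1 (≡ 16), 5 is not a QR.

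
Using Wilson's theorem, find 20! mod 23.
(22)! = (20)! × (21) × (22) ≡ -1 mod 23. So (20)! ≡ -1 × [(22)(21)]^(-1) ≡ 11 mod 23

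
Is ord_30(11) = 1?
Powers of 11 mod 30: 11^1≡11, 11^2≡1. 11^1≡11≢1, so ord ≠ 1. No, the actual order is 2.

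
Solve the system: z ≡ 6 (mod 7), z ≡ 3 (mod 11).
M = 7 × 11 = 77. M₁ = 11, y₁ ≡ 2 (mod 7). M₂ = 7, y₂ ≡ 8 (mod 11). z = 6×11×2 + 3×7×8 ≡ 69 (mod 77)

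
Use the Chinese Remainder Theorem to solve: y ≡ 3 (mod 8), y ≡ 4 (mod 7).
M = 8 × 7 = 56. M₁ = 7, y₁ ≡ 7 (mod 8). M₂ = 8, y₂ ≡ 1 (mod 7). y = 3×7×7 + 4×8×1 ≡ 11 (mod 56)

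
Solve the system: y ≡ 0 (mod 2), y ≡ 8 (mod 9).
M = 2 × 9 = 18. M₁ = 9, y₁ ≡ 1 (mod 2). M₂ = 2, y₂ ≡ 5 (mod 9). y = 0×9×1 + 8×2×5 ≡ 8 (mod 18)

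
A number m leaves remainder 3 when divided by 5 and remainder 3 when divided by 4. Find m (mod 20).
M = 5 × 4 = 20. M₁ = 4, y₁ ≡ 4 (mod 5). M₂ = 5, y₂ ≡ 1 (mod 4). m = 3×4×4 + 3×5×1 ≡ 3 (mod 20)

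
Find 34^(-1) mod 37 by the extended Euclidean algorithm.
Extended GCD: 34(12) + 37(-11) = 1. So 34^(-1) ≡ 12 mod 37. Verify: 34 × 12 = 408 ≡ 1 mod 37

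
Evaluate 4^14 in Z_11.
Using Fermat: 4^{10} ≡ 1 (mod 11). 14 ≡ 4 (mod 10). So 4^{14} ≡ 4^{4} ≡ 3 (mod 11)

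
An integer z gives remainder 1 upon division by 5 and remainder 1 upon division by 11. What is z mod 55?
M = 5 × 11 = 55. M₁ = 11, y₁ ≡ 1 mod 5. M₂ = 5, y₂ ≡ 9 mod 11. z = 1×11×1 + 1×5×9 ≡ 1 mod 55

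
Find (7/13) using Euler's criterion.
(7/13) = 7^{6} mod 13 = -1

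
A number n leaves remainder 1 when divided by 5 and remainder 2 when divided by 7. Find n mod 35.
M = 5 × 7 = 35. M₁ = 7, y₁ ≡ 3 mod 5. M₂ = 5, y₂ ≡ 3 mod 7. n = 1×7×3 + 2×5×3 ≡ 16 mod 35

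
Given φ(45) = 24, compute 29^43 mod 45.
By Euler: 29^{24} ≡ 1 (mod 45) since gcd(29, 45) = 1. 43 = 1×24 + 19. So 29^{43} ≡ 29^{19} ≡ 29 (mod 45)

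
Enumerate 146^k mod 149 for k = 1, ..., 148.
146^1, 146^2, ..., 146^{148} mod 149: [146, 9, 122, 81, 55, 133, 48, 5, 134, 45, 14, 107, 126, 69, 91, 25, 74, 76, 70, 88, 34, 47, 8, 125, 72, 82, 52, 142, 21, 86, 40, 29, 62, 112, 111, 114, 105, 132, 51, 145, 12, 113, 108, 123, 78, 64, 106, 129, 60, 118, 93, 19, 92, 22, 83, 49, 2, 143, 18, 95, 13, 110, 117, 96, 10, 119, 90, 28, 65, 103, 138, 33, 50, 148, 3, 140, 27, 68, 94, 16, 101, 144, 15, 104, 135, 42, 23, 80, 58, 124, 75, 73, 79, 61, 115, 102, 141, 24, 77, 67, 97, 7, 128, 63, 109, 120, 87, 37, 38, 35, 44, 17, 98, 4, 137, 36, 41, 26, 71, 85, 43, 20, 89, 31, 56, 130, 57, 127, 66, 100, 147, 6, 131, 54, 136, 39, 32, 53, 139, 30, 59, 121, 84, 46, 11, 116, 99, 1]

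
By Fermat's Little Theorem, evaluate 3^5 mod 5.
By Fermat: 3^{4} ≡ 1 (mod 5). So 3^{5} = 3^{4} · 3^{1} ≡ 3^{1} ≡ 3 (mod 5)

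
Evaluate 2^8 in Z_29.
By repeated squaring mod 29: 2^{1}≡2, 2^{2}≡4, 2^{4}≡16, 2^{8}≡24. So 2^{8} ≡ 24 mod 29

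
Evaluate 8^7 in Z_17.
By repeated squaring mod 17: 8^{1}≡8, 8^{2}≡13, 8^{4}≡16. Then 8^{7} = 8^{4+2+1} ≡ 16 × 13 × 8 ≡ 15 mod 17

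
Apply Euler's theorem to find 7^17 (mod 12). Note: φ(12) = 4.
By Euler: 7^{4} ≡ 1 (mod 12) since gcd(7, 12) = 1. 17 = 4×4 + 1. So 7^{17} ≡ 7^{1} ≡ 7 (mod 12)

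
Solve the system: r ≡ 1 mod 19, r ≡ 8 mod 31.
M = 19 × 31 = 589. M₁ = 31, y₁ ≡ 8 mod 19. M₂ = 19, y₂ ≡ 18 mod 31. r = 1×31×8 + 8×19×18 ≡ 39 mod 589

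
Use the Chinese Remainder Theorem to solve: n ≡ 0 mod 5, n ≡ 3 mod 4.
M = 5 × 4 = 20. M₁ = 4, y₁ ≡ 4 mod 5. M₂ = 5, y₂ ≡ 1 mod 4. n = 0×4×4 + 3×5×1 ≡ 15 mod 20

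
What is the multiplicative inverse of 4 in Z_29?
Since 29 is prime, by Fermat 4^(-1) ≡ 4^{27} ≡ 22 mod 29. Verify: 4 × 22 = 88 ≡ 1 mod 29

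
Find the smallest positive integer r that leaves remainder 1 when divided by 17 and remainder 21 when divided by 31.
M = 17 × 31 = 527. M₁ = 31, y₁ ≡ 11 (mod 17). M₂ = 17, y₂ ≡ 11 (mod 31). r = 1×31×11 + 21×17×11 ≡ 52 (mod 527)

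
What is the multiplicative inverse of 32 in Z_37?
Since 37 is prime, by Fermat 32^(-1) ≡ 32^{35} ≡ 22 mod 37. Verify: 32 × 22 = 704 ≡ 1 mod 37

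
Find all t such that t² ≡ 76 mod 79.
The square roots of 76 mod 79 are 32 and 47. Verify: 32² = 1024 ≡ 76 mod 79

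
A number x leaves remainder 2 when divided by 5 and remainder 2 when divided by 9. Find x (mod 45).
M = 5 × 9 = 45. M₁ = 9, y₁ ≡ 4 (mod 5). M₂ = 5, y₂ ≡ 2 (mod 9). x = 2×9×4 + 2×5×2 ≡ 2 (mod 45)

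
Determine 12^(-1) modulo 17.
Since 17 is prime, by Fermat 12^(-1) ≡ 12^{15} ≡ 10 (mod 17). Verify: 12 × 10 = 120 ≡ 1 (mod 17)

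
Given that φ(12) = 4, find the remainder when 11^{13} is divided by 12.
By Euler: 11^{4} ≡ 1 (mod 12) since gcd(11, 12) = 1. 13 = 3×4 + 1. So 11^{13} ≡ 11^{1} ≡ 11 (mod 12)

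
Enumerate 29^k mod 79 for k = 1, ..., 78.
29^1, 29^2, ..., 29^{78} mod 79: [29, 51, 57, 73, 63, 10, 53, 36, 17, 19, 77, 21, 56, 44, 12, 32, 59, 52, 7, 45, 41, 4, 37, 46, 70, 55, 15, 40, 54, 65, 68, 76, 71, 5, 66, 18, 48, 49, 78, 50, 28, 22, 6, 16, 69, 26, 43, 62, 60, 2, 58, 23, 35, 67, 47, 20, 27, 72, 34, 38, 75, 42, 33, 9, 24, 64, 39, 25, 14, 11, 3, 8, 74, 13, 61, 31, 30, 1]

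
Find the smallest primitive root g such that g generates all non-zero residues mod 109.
g = 6. Powers: [6, 36, 107, 97, 37, 4, 24, ...] generates all 108 non-zero residues.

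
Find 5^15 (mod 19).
By repeated squaring (mod 19): 5^{1}≡5, 5^{2}≡6, 5^{4}≡17, 5^{8}≡4. Then 5^{15} = 5^{8+4+2+1} ≡ 4 × 17 × 6 × 5 ≡ 7 (mod 19)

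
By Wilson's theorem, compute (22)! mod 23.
By Wilson's theorem, (22)! ≡ -1 ≡ 22 mod 23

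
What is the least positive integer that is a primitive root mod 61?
g = 2. For each prime q|60: 2^{30}≡60, 2^{20}≡47, 2^{12}≡9, none ≡ 1, so ord_61(2) = 60 and 2 is a primitive root.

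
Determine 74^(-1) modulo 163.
Since 163 is prime, by Fermat 74^(-1) ≡ 74^{161} ≡ 152 (mod 163). Verify: 74 × 152 = 11248 ≡ 1 (mod 163)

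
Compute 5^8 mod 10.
By repeated squaring mod 10: 5^{1}≡5, 5^{2}≡5, 5^{4}≡5, 5^{8}≡5. So 5^{8} ≡ 5 mod 10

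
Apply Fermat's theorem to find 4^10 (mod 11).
By Fermat's Little Theorem, 4^{10} ≡ 1 (mod 11) since 11 is prime and gcd(4, 11) = 1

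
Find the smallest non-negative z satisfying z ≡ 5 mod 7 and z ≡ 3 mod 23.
M = 7 × 23 = 161. M₁ = 23, y₁ ≡ 4 mod 7. M₂ = 7, y₂ ≡ 10 mod 23. z = 5×23×4 + 3×7×10 ≡ 26 mod 161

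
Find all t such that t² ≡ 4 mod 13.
The square roots of 4 mod 13 are 11 and 2. Verify: 11² = 121 ≡ 4 mod 13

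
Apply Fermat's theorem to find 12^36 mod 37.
By Fermat's Little Theorem, 12^{36} ≡ 1 mod 37 since 37 is prime and gcd(12, 37) = 1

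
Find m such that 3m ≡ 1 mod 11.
Since 11 is prime, by Fermat 3^(-1) ≡ 3^{9} ≡ 4 mod 11. Verify: 3 × 4 = 12 ≡ 1 mod 11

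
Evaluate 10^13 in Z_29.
By repeated squaring mod 29: 10^{1}≡10, 10^{2}≡13, 10^{4}≡24, 10^{8}≡25. Then 10^{13} = 10^{8+4+1} ≡ 25 × 24 × 10 ≡ 26 mod 29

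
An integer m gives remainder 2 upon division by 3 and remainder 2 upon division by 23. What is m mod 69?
M = 3 × 23 = 69. M₁ = 23, y₁ ≡ 2 mod 3. M₂ = 3, y₂ ≡ 8 mod 23. m = 2×23×2 + 2×3×8 ≡ 2 mod 69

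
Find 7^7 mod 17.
By repeated squaring mod 17: 7^{1}≡7, 7^{2}≡15, 7^{4}≡4. Then 7^{7} = 7^{4+2+1} ≡ 4 × 15 × 7 ≡ 12 mod 17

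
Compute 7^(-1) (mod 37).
Since 37 is prime, by Fermat 7^(-1) ≡ 7^{35} ≡ 16 (mod 37). Verify: 7 × 16 = 112 ≡ 1 (mod 37)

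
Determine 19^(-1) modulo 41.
Since 41 is prime, by Fermat 19^(-1) ≡ 19^{39} ≡ 13 (mod 41). Verify: 19 × 13 = 247 ≡ 1 (mod 41)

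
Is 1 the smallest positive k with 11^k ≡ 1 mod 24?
Powers of 11 mod 24: 11^1≡11, 11^2≡1. 11^1≡11≢1, so ord ≠ 1. No, the actual order is 2.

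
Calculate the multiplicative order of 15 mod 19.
Powers of 15 mod 19: 15^1≡15, 15^2≡16, 15^3≡12, 15^4≡9, 15^5≡2, 15^6≡11, 15^7≡13, 15^8≡5, 15^9≡18, 15^10≡4, 15^11≡3, 15^12≡7, 15^13≡10, 15^14≡17, 15^15≡8, 15^16≡6, 15^17≡14, 15^18≡1. ord_19(15) = 18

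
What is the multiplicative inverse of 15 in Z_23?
Since 23 is prime, by Fermat 15^(-1) ≡ 15^{21} ≡ 20 mod 23. Verify: 15 × 20 = 300 ≡ 1 mod 23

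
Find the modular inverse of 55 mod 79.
Since 79 is prime, by Fermat 55^(-1) ≡ 55^{77} ≡ 23 (mod 79). Verify: 55 × 23 = 1265 ≡ 1 (mod 79)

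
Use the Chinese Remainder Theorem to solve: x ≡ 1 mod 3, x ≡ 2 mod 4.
M = 3 × 4 = 12. M₁ = 4, y₁ ≡ 1 mod 3. M₂ = 3, y₂ ≡ 3 mod 4. x = 1×4×1 + 2×3×3 ≡ 10 mod 12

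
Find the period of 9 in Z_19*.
Powers of 9 mod 19: 9^1≡9, 9^2≡5, 9^3≡7, 9^4≡6, 9^5≡16, 9^6≡11, 9^7≡4, 9^8≡17, 9^9≡1. Order = 9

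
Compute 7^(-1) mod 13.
Since 13 is prime, by Fermat 7^(-1) ≡ 7^{11} ≡ 2 mod 13. Verify: 7 × 2 = 14 ≡ 1 mod 13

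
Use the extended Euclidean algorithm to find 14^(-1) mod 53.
Extended GCD: 14(19) + 53(-5) = 1. So 14^(-1) ≡ 19 mod 53. Verify: 14 × 19 = 266 ≡ 1 mod 53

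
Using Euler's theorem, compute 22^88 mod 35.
By Euler: 22^{24} ≡ 1 mod 35 since gcd(22, 35) = 1. 88 = 3×24 + 16. So 22^{88} ≡ 22^{16} ≡ 1 mod 35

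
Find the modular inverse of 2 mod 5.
Since 5 is prime, by Fermat 2^(-1) ≡ 2^{3} ≡ 3 mod 5. Verify: 2 × 3 = 6 ≡ 1 mod 5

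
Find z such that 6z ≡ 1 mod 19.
Since 19 is prime, by Fermat 6^(-1) ≡ 6^{17} ≡ 16 mod 19. Verify: 6 × 16 = 96 ≡ 1 mod 19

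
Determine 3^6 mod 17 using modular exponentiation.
By repeated squaring (mod 17): 3^{1}≡3, 3^{2}≡9, 3^{4}≡13. Then 3^{6} = 3^{4+2} ≡ 13 × 9 ≡ 15 (mod 17)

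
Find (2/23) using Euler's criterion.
(2/23) = 2^{11} mod 23 = 1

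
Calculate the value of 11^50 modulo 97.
By repeated squaring mod 97: 11^{1}≡11, 11^{2}≡24, 11^{4}≡91, 11^{8}≡36, 11^{16}≡35, 11^{32}≡61. Then 11^{50} = 11^{32+16+2} ≡ 61 × 35 × 24 ≡ 24 mod 97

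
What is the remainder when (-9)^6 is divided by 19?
By repeated squaring mod 19: (-9)^{1}≡10, (-9)^{2}≡5, (-9)^{4}≡6. Then (-9)^{6} = (-9)^{4+2} ≡ 6 × 5 ≡ 11 mod 19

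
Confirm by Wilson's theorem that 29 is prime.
(28)! mod 29 = 28. Since this equals -1 mod 29, Wilson confirms 29 is prime.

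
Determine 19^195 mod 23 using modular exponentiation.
Using Fermat: 19^{22} ≡ 1 (mod 23). 195 ≡ 19 (mod 22). So 19^{195} ≡ 19^{19} ≡ 14 (mod 23)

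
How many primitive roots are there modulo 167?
Number of primitive roots mod 167 = φ(p-1) = φ(166) = 82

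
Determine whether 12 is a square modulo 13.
By Euler's criterion: 12^{6} ≡ 1 mod 13. Since this equals 1, 12 is a QR.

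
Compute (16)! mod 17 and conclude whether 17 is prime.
(16)! mod 17 = 16. Since 16 ≡ -1 (mod 17), 17 is prime.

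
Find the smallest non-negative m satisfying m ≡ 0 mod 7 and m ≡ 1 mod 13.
M = 7 × 13 = 91. M₁ = 13, y₁ ≡ 6 mod 7. M₂ = 7, y₂ ≡ 2 mod 13. m = 0×13×6 + 1×7×2 ≡ 14 mod 91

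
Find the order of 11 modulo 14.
Powers of 11 mod 14: 11^1≡11, 11^2≡9, 11^3≡1. Order = 3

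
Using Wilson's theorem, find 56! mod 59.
(58)! = (56)! × (57) × (58) ≡ -1 (mod 59). So (56)! ≡ -1 × [(58)(57)]^(-1) ≡ 29 (mod 59)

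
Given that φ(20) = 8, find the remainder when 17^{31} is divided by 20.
By Euler: 17^{8} ≡ 1 (mod 20) since gcd(17, 20) = 1. 31 = 3×8 + 7. So 17^{31} ≡ 17^{7} ≡ 13 (mod 20)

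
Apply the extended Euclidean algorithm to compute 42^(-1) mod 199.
Extended GCD: 42(-90) + 199(19) = 1. So 42^(-1) ≡ -90 ≡ 109 (mod 199). Verify: 42 × 109 = 4578 ≡ 1 (mod 199)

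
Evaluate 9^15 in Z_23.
By repeated squaring (mod 23): 9^{1}≡9, 9^{2}≡12, 9^{4}≡6, 9^{8}≡13. Then 9^{15} = 9^{8+4+2+1} ≡ 13 × 6 × 12 × 9 ≡ 6 (mod 23)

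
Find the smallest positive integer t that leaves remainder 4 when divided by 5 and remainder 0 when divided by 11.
M = 5 × 11 = 55. M₁ = 11, y₁ ≡ 1 mod 5. M₂ = 5, y₂ ≡ 9 mod 11. t = 4×11×1 + 0×5×9 ≡ 44 mod 55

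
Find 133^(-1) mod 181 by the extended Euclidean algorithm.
Extended GCD: 133(49) + 181(-36) = 1. So 133^(-1) ≡ 49 mod 181. Verify: 133 × 49 = 6517 ≡ 1 mod 181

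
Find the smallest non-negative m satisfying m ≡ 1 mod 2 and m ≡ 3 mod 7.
M = 2 × 7 = 14. M₁ = 7, y₁ ≡ 1 mod 2. M₂ = 2, y₂ ≡ 4 mod 7. m = 1×7×1 + 3×2×4 ≡ 3 mod 14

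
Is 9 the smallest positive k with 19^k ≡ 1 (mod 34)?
Powers of 19 mod 34: 19^1≡19, 19^2≡21, 19^3≡25, 19^4≡33, 19^5≡15, 19^6≡13, 19^7≡9, 19^8≡1. Already 19^8≡1, so the order is 8 < 9. No, the actual order is 8.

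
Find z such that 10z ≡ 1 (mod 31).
Since 31 is prime, by Fermat 10^(-1) ≡ 10^{29} ≡ 28 (mod 31). Verify: 10 × 28 = 280 ≡ 1 (mod 31)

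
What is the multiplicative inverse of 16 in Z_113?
Since 113 is prime, by Fermat 16^(-1) ≡ 16^{111} ≡ 106 mod 113. Verify: 16 × 106 = 1696 ≡ 1 mod 113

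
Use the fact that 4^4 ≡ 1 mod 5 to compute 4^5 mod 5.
By Fermat: 4^{4} ≡ 1 mod 5. So 4^{5} = 4^{4} · 4^{1} ≡ 4^{1} ≡ 4 mod 5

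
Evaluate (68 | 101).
(68/101) = 68^{50} mod 101 = 1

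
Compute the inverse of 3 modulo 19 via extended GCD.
Extended GCD: 3(-6) + 19(1) = 1. So 3^(-1) ≡ -6 ≡ 13 (mod 19). Verify: 3 × 13 = 39 ≡ 1 (mod 19)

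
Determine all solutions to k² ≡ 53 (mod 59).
The square roots of 53 mod 59 are 17 and 42. Verify: 17² = 289 ≡ 53 (mod 59)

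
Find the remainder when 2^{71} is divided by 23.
By Fermat: 2^{22} ≡ 1 mod 23. 71 = 3×22 + 5. So 2^{71} ≡ 2^{5} ≡ 9 mod 23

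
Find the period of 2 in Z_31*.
Powers of 2 mod 31: 2^1≡2, 2^2≡4, 2^3≡8, 2^4≡16, 2^5≡1. ord_31(2) = 5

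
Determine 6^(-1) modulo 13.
Since 13 is prime, by Fermat 6^(-1) ≡ 6^{11} ≡ 11 mod 13. Verify: 6 × 11 = 66 ≡ 1 mod 13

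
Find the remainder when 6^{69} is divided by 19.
By Fermat: 6^{18} ≡ 1 (mod 19). 69 = 3×18 + 15. So 6^{69} ≡ 6^{15} ≡ 11 (mod 19)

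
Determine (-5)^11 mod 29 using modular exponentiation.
By repeated squaring mod 29: (-5)^{1}≡24, (-5)^{2}≡25, (-5)^{4}≡16, (-5)^{8}≡24. Then (-5)^{11} = (-5)^{8+2+1} ≡ 24 × 25 × 24 ≡ 16 mod 29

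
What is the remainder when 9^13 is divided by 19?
By repeated squaring (mod 19): 9^{1}≡9, 9^{2}≡5, 9^{4}≡6, 9^{8}≡17. Then 9^{13} = 9^{8+4+1} ≡ 17 × 6 × 9 ≡ 6 (mod 19)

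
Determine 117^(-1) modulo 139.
Since 139 is prime, by Fermat 117^(-1) ≡ 117^{137} ≡ 120 (mod 139). Verify: 117 × 120 = 14040 ≡ 1 (mod 139)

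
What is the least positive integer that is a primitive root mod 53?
g = 2. Powers: [2, 4, 8, 16, 32, 11, 22, 44, 35, ...] generates all 52 non-zero residues.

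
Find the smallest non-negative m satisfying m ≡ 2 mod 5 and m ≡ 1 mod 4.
M = 5 × 4 = 20. M₁ = 4, y₁ ≡ 4 mod 5. M₂ = 5, y₂ ≡ 1 mod 4. m = 2×4×4 + 1×5×1 ≡ 17 mod 20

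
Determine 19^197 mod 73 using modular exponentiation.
Using Fermat: 19^{72} ≡ 1 mod 73. 197 ≡ 53 mod 72. So 19^{197} ≡ 19^{53} ≡ 23 mod 73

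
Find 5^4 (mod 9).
5^{4} = 625 ≡ 4 (mod 9)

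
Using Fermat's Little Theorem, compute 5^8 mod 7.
By Fermat: 5^{6} ≡ 1 mod 7. So 5^{8} = 5^{6} · 5^{2} ≡ 5^{2} ≡ 4 mod 7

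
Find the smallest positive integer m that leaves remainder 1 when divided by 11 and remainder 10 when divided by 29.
M = 11 × 29 = 319. M₁ = 29, y₁ ≡ 8 (mod 11). M₂ = 11, y₂ ≡ 8 (mod 29). m = 1×29×8 + 10×11×8 ≡ 155 (mod 319)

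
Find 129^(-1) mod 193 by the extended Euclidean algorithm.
Extended GCD: 129(3) + 193(-2) = 1. So 129^(-1) ≡ 3 mod 193. Verify: 129 × 3 = 387 ≡ 1 mod 193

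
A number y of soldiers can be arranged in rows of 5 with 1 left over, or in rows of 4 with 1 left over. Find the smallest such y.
M = 5 × 4 = 20. M₁ = 4, y₁ ≡ 4 (mod 5). M₂ = 5, y₂ ≡ 1 (mod 4). y = 1×4×4 + 1×5×1 ≡ 1 (mod 20)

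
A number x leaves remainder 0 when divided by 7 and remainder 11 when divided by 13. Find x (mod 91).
M = 7 × 13 = 91. M₁ = 13, y₁ ≡ 6 (mod 7). M₂ = 7, y₂ ≡ 2 (mod 13). x = 0×13×6 + 11×7×2 ≡ 63 (mod 91)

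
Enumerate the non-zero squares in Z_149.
Squares in Z_149*: {1, 4, 5, 6, 7, 9, 16, 17, 19, 20, 22, 24, 25, 26, 28, 29, 30, 31, 33, 35, 36, 37, 39, 42, 45, 46, 47, 49, 53, 54, 61, 63, 64, 67, 68, 69, 73, 76, 80, 81, 82, 85, 86, 88, 95, 96, 100, 102, 103, 104, 107, 110, 112, 113, 114, 116, 118, 119, 120, 121, 123, 124, 125, 127, 129, 130, 132, 133, 140, 142, 143, 144, 145, 148}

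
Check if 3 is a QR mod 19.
By Euler's criterion: 3^{9} ≡ 18 mod 19. Since this equals -1 (≡ 18), 3 is not a QR.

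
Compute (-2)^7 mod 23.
By repeated squaring mod 23: (-2)^{1}≡21, (-2)^{2}≡4, (-2)^{4}≡16. Then (-2)^{7} = (-2)^{4+2+1} ≡ 16 × 4 × 21 ≡ 10 mod 23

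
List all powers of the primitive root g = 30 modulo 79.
30^1, 30^2, ..., 30^{78} mod 79: [30, 31, 61, 13, 74, 8, 3, 11, 14, 25, 39, 64, 24, 9, 33, 42, 75, 38, 34, 72, 27, 20, 47, 67, 35, 23, 58, 2, 60, 62, 43, 26, 69, 16, 6, 22, 28, 50, 78, 49, 48, 18, 66, 5, 71, 76, 68, 65, 54, 40, 15, 55, 70, 46, 37, 4, 41, 45, 7, 52, 59, 32, 12, 44, 56, 21, 77, 19, 17, 36, 53, 10, 63, 73, 57, 51, 29, 1]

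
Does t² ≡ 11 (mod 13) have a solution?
By Euler's criterion: 11^{6} ≡ 12 (mod 13). Since this equals -1 (≡ 12), 11 is not a QR.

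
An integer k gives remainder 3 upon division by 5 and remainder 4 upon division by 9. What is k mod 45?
M = 5 × 9 = 45. M₁ = 9, y₁ ≡ 4 mod 5. M₂ = 5, y₂ ≡ 2 mod 9. k = 3×9×4 + 4×5×2 ≡ 13 mod 45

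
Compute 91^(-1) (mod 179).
Since 179 is prime, by Fermat 91^(-1) ≡ 91^{177} ≡ 120 (mod 179). Verify: 91 × 120 = 10920 ≡ 1 (mod 179)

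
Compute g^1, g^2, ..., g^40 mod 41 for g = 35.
35^1, 35^2, ..., 35^{40} mod 41: [35, 36, 30, 25, 14, 39, 12, 10, 22, 32, 13, 4, 17, 21, 38, 18, 15, 33, 7, 40, 6, 5, 11, 16, 27, 2, 29, 31, 19, 9, 28, 37, 24, 20, 3, 23, 26, 8, 34, 1]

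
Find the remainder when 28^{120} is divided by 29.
By Fermat: 28^{28} ≡ 1 (mod 29). 120 = 4×28 + 8. So 28^{120} ≡ 28^{8} ≡ 1 (mod 29)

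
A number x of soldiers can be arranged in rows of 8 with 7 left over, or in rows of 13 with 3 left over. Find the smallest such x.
M = 8 × 13 = 104. M₁ = 13, y₁ ≡ 5 (mod 8). M₂ = 8, y₂ ≡ 5 (mod 13). x = 7×13×5 + 3×8×5 ≡ 55 (mod 104)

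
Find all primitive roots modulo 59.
There are φ(58) = 28 primitive roots mod 59: {2, 6, 8, 10, 11, 13, 14, 18, 23, 24, 30, 31, 32, 33, 34, 37, 38, 39, 40, 42, 43, 44, 47, 50, 52, 54, 55, 56}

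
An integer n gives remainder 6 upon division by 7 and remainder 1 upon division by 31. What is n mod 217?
M = 7 × 31 = 217. M₁ = 31, y₁ ≡ 5 mod 7. M₂ = 7, y₂ ≡ 9 mod 31. n = 6×31×5 + 1×7×9 ≡ 125 mod 217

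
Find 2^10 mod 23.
By repeated squaring mod 23: 2^{1}≡2, 2^{2}≡4, 2^{4}≡16, 2^{8}≡3. Then 2^{10} = 2^{8+2} ≡ 3 × 4 ≡ 12 mod 23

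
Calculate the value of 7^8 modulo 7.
By repeated squaring (mod 7): 7^{1}≡0, 7^{2}≡0, 7^{4}≡0, 7^{8}≡0. So 7^{8} ≡ 0 (mod 7)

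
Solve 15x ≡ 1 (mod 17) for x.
Since 17 is prime, by Fermat 15^(-1) ≡ 15^{15} ≡ 8 (mod 17). Verify: 15 × 8 = 120 ≡ 1 (mod 17)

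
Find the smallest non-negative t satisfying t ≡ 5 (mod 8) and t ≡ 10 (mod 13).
M = 8 × 13 = 104. M₁ = 13, y₁ ≡ 5 (mod 8). M₂ = 8, y₂ ≡ 5 (mod 13). t = 5×13×5 + 10×8×5 ≡ 101 (mod 104)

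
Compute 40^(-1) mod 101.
Since 101 is prime, by Fermat 40^(-1) ≡ 40^{99} ≡ 48 mod 101. Verify: 40 × 48 = 1920 ≡ 1 mod 101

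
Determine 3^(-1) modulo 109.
Since 109 is prime, by Fermat 3^(-1) ≡ 3^{107} ≡ 73 mod 109. Verify: 3 × 73 = 219 ≡ 1 mod 109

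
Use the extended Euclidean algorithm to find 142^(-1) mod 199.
Extended GCD: 142(-7) + 199(5) = 1. So 142^(-1) ≡ -7 ≡ 192 (mod 199). Verify: 142 × 192 = 27264 ≡ 1 (mod 199)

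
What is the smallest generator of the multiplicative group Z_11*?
g = 2. Powers: [2, 4, 8, 5, 10, 9, ...] generates all 10 non-zero residues.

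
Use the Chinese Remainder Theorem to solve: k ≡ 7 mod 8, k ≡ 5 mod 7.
M = 8 × 7 = 56. M₁ = 7, y₁ ≡ 7 mod 8. M₂ = 8, y₂ ≡ 1 mod 7. k = 7×7×7 + 5×8×1 ≡ 47 mod 56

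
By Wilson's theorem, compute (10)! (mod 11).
By Wilson's theorem, (10)! ≡ -1 ≡ 10 (mod 11)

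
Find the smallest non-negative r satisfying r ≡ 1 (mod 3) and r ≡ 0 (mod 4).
M = 3 × 4 = 12. M₁ = 4, y₁ ≡ 1 (mod 3). M₂ = 3, y₂ ≡ 3 (mod 4). r = 1×4×1 + 0×3×3 ≡ 4 (mod 12)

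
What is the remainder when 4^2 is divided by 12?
4^{2} = 16 ≡ 4 (mod 12)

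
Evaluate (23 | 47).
(23/47) = 23^{23} mod 47 = -1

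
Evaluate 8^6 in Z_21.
By repeated squaring mod 21: 8^{1}≡8, 8^{2}≡1, 8^{4}≡1. Then 8^{6} = 8^{4+2} ≡ 1 × 1 ≡ 1 mod 21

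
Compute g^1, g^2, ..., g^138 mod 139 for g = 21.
21^1, 21^2, ..., 21^{138} mod 139: [21, 24, 87, 20, 3, 63, 72, 122, 60, 9, 50, 77, 88, 41, 27, 11, 92, 125, 123, 81, 33, 137, 97, 91, 104, 99, 133, 13, 134, 34, 19, 121, 39, 124, 102, 57, 85, 117, 94, 28, 32, 116, 73, 4, 84, 96, 70, 80, 12, 113, 10, 71, 101, 36, 61, 30, 74, 25, 108, 44, 90, 83, 75, 46, 132, 131, 110, 86, 138, 118, 115, 52, 119, 136, 76, 67, 17, 79, 130, 89, 62, 51, 98, 112, 128, 47, 14, 16, 58, 106, 2, 42, 48, 35, 40, 6, 126, 5, 105, 120, 18, 100, 15, 37, 82, 54, 22, 45, 111, 107, 23, 66, 135, 55, 43, 69, 59, 127, 26, 129, 68, 38, 103, 78, 109, 65, 114, 31, 95, 49, 56, 64, 93, 7, 8, 29, 53, 1]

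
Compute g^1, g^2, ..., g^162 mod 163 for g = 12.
12^1, 12^2, ..., 12^{162} mod 163: [12, 144, 98, 35, 94, 150, 7, 84, 30, 34, 82, 6, 72, 49, 99, 47, 75, 85, 42, 15, 17, 41, 3, 36, 106, 131, 105, 119, 124, 21, 89, 90, 102, 83, 18, 53, 147, 134, 141, 62, 92, 126, 45, 51, 123, 9, 108, 155, 67, 152, 31, 46, 63, 104, 107, 143, 86, 54, 159, 115, 76, 97, 23, 113, 52, 135, 153, 43, 27, 161, 139, 38, 130, 93, 138, 26, 149, 158, 103, 95, 162, 151, 19, 65, 128, 69, 13, 156, 79, 133, 129, 81, 157, 91, 114, 64, 116, 88, 78, 121, 148, 146, 122, 160, 127, 57, 32, 58, 44, 39, 142, 74, 73, 61, 80, 145, 110, 16, 29, 22, 101, 71, 37, 118, 112, 40, 154, 55, 8, 96, 11, 132, 117, 100, 59, 56, 20, 77, 109, 4, 48, 87, 66, 140, 50, 111, 28, 10, 120, 136, 2, 24, 125, 33, 70, 25, 137, 14, 5, 60, 68, 1]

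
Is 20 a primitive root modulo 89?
20^{44} ≡ 1 mod 89 and 44 < 88, so ord_89(20) = 44 ≠ 88 and 20 is not a primitive root.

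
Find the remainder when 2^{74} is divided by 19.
By Fermat: 2^{18} ≡ 1 (mod 19). 74 = 4×18 + 2. So 2^{74} ≡ 2^{2} ≡ 4 (mod 19)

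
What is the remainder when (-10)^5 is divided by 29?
By repeated squaring mod 29: (-10)^{1}≡19, (-10)^{2}≡13, (-10)^{4}≡24. Then (-10)^{5} = (-10)^{4+1} ≡ 24 × 19 ≡ 21 mod 29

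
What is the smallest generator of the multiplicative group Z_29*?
g = 2. Powers: [2, 4, 8, 16, 3, 6, ...] generates all 28 non-zero residues.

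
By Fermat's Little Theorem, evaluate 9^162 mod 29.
By Fermat: 9^{28} ≡ 1 mod 29. 162 = 5×28 + 22. So 9^{162} ≡ 9^{22} ≡ 20 mod 29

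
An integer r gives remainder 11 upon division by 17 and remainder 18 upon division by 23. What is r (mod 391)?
M = 17 × 23 = 391. M₁ = 23, y₁ ≡ 3 (mod 17). M₂ = 17, y₂ ≡ 19 (mod 23). r = 11×23×3 + 18×17×19 ≡ 317 (mod 391)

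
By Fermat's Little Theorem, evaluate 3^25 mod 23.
By Fermat: 3^{22} ≡ 1 (mod 23). So 3^{25} = 3^{22} · 3^{3} ≡ 3^{3} ≡ 4 (mod 23)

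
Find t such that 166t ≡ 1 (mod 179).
Since 179 is prime, by Fermat 166^(-1) ≡ 166^{177} ≡ 55 (mod 179). Verify: 166 × 55 = 9130 ≡ 1 (mod 179)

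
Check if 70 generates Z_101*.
70^{50} ≡ 1 (mod 101) and 50 < 100, so ord_101(70) = 50 ≠ 100 and 70 is not a primitive root.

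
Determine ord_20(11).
Powers of 11 mod 20: 11^1≡11, 11^2≡1. So the order of 11 is 2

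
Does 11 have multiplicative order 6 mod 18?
Powers of 11 mod 18: 11^1≡11, 11^2≡13, 11^3≡17, 11^4≡7, 11^5≡5, 11^6≡1. First k with 11^k≡1 is k=6. Yes, ord_18(11) = 6.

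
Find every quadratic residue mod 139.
Quadratic residues modulo 139: {1, 4, 5, 6, 7, 9, 11, 13, 16, 20, 24, 25, 28, 29, 30, 31, 34, 35, 36, 37, 38, 41, 42, 44, 45, 46, 47, 49, 51, 52, 54, 55, 57, 63, 64, 65, 66, 67, 69, 71, 77, 78, 79, 80, 81, 83, 86, 89, 91, 96, 99, 100, 106, 107, 112, 113, 116, 117, 118, 120, 121, 122, 124, 125, 127, 129, 131, 136, 137}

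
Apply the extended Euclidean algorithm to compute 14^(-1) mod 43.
Extended GCD: 14(-3) + 43(1) = 1. So 14^(-1) ≡ -3 ≡ 40 mod 43. Verify: 14 × 40 = 560 ≡ 1 mod 43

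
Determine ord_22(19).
Powers of 19 mod 22: 19^1≡19, 19^2≡9, 19^3≡17, 19^4≡15, 19^5≡21, 19^6≡3, 19^7≡13, 19^8≡5, 19^9≡7, 19^10≡1. ord_22(19) = 10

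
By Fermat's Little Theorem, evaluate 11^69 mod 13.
By Fermat: 11^{12} ≡ 1 (mod 13). 69 = 5×12 + 9. So 11^{69} ≡ 11^{9} ≡ 8 (mod 13)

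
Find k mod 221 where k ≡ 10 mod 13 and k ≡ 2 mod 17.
M = 13 × 17 = 221. M₁ = 17, y₁ ≡ 10 mod 13. M₂ = 13, y₂ ≡ 4 mod 17. k = 10×17×10 + 2×13×4 ≡ 36 mod 221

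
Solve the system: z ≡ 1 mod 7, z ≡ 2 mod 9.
M = 7 × 9 = 63. M₁ = 9, y₁ ≡ 4 mod 7. M₂ = 7, y₂ ≡ 4 mod 9. z = 1×9×4 + 2×7×4 ≡ 29 mod 63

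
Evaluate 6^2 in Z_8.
6^{2} = 36 ≡ 4 (mod 8)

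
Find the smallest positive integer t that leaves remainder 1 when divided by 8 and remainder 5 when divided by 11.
M = 8 × 11 = 88. M₁ = 11, y₁ ≡ 3 mod 8. M₂ = 8, y₂ ≡ 7 mod 11. t = 1×11×3 + 5×8×7 ≡ 49 mod 88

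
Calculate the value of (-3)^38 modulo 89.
By repeated squaring (mod 89): (-3)^{1}≡86, (-3)^{2}≡9, (-3)^{4}≡81, (-3)^{8}≡64, (-3)^{16}≡2, (-3)^{32}≡4. Then (-3)^{38} = (-3)^{32+4+2} ≡ 4 × 81 × 9 ≡ 68 (mod 89)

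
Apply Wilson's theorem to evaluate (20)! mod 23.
(22)! = (20)! × (21) × (22) ≡ -1 (mod 23). So (20)! ≡ -1 × [(22)(21)]^(-1) ≡ 11 (mod 23)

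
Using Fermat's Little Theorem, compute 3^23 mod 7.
By Fermat: 3^{6} ≡ 1 mod 7. 23 = 3×6 + 5. So 3^{23} ≡ 3^{5} ≡ 5 mod 7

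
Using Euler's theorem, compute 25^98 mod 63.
By Euler: 25^{36} ≡ 1 (mod 63) since gcd(25, 63) = 1. 98 = 2×36 + 26. So 25^{98} ≡ 25^{26} ≡ 58 (mod 63)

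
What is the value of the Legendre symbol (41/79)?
(41/79) = 41^{39} mod 79 = -1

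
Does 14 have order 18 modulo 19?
ord_19(14) divides 18. For each prime q|18: 14^{9}≡18, 14^{6}≡7, none ≡ 1. So 14 has order 18 and is a primitive root mod 19.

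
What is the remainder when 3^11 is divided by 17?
By repeated squaring (mod 17): 3^{1}≡3, 3^{2}≡9, 3^{4}≡13, 3^{8}≡16. Then 3^{11} = 3^{8+2+1} ≡ 16 × 9 × 3 ≡ 7 (mod 17)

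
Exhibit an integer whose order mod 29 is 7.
7 has order 7 mod 29 since 7^{7} ≡ 1 mod 29 and no smaller power works.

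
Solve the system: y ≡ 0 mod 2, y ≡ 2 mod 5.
M = 2 × 5 = 10. M₁ = 5, y₁ ≡ 1 mod 2. M₂ = 2, y₂ ≡ 3 mod 5. y = 0×5×1 + 2×2×3 ≡ 2 mod 10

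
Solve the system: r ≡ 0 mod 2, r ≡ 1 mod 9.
M = 2 × 9 = 18. M₁ = 9, y₁ ≡ 1 mod 2. M₂ = 2, y₂ ≡ 5 mod 9. r = 0×9×1 + 1×2×5 ≡ 10 mod 18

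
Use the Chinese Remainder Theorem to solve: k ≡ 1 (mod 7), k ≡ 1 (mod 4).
M = 7 × 4 = 28. M₁ = 4, y₁ ≡ 2 (mod 7). M₂ = 7, y₂ ≡ 3 (mod 4). k = 1×4×2 + 1×7×3 ≡ 1 (mod 28)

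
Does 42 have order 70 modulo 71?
ord_71(42) divides 70. For each prime q|70: 42^{35}≡70, 42^{14}≡57, 42^{10}≡48, none ≡ 1. So 42 has order 70 and is a primitive root mod 71.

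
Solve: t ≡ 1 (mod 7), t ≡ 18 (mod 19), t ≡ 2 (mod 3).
M = 7 × 19 × 3 = 399. M₁ = 57, y₁ ≡ 1 (mod 7). M₂ = 21, y₂ ≡ 10 (mod 19). M₃ = 133, y₃ ≡ 1 (mod 3). t = 1×57×1 + 18×21×10 + 2×133×1 ≡ 113 (mod 399)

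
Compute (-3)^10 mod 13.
By repeated squaring mod 13: (-3)^{1}≡10, (-3)^{2}≡9, (-3)^{4}≡3, (-3)^{8}≡9. Then (-3)^{10} = (-3)^{8+2} ≡ 9 × 9 ≡ 3 mod 13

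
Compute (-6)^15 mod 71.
By repeated squaring mod 71: (-6)^{1}≡65, (-6)^{2}≡36, (-6)^{4}≡18, (-6)^{8}≡40. Then (-6)^{15} = (-6)^{8+4+2+1} ≡ 40 × 18 × 36 × 65 ≡ 41 mod 71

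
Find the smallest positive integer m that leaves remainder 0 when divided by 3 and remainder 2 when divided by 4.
M = 3 × 4 = 12. M₁ = 4, y₁ ≡ 1 (mod 3). M₂ = 3, y₂ ≡ 3 (mod 4). m = 0×4×1 + 2×3×3 ≡ 6 (mod 12)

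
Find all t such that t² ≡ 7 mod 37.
The square roots of 7 mod 37 are 9 and 28. Verify: 9² = 81 ≡ 7 mod 37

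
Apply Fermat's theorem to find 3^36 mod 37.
By Fermat's Little Theorem, 3^{36} ≡ 1 mod 37 since 37 is prime and gcd(3, 37) = 1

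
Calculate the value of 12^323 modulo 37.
Using Fermat: 12^{36} ≡ 1 (mod 37). 323 ≡ 35 (mod 36). So 12^{323} ≡ 12^{35} ≡ 34 (mod 37)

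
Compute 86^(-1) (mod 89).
Since 89 is prime, by Fermat 86^(-1) ≡ 86^{87} ≡ 59 (mod 89). Verify: 86 × 59 = 5074 ≡ 1 (mod 89)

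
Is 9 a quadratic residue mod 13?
By Euler's criterion: 9^{6} ≡ 1 (mod 13). Since this equals 1, 9 is a QR.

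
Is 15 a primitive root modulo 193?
ord_193(15) divides 192. For each prime q|192: 15^{96}≡192, 15^{64}≡84, none ≡ 1. So 15 has order 192 and is a primitive root mod 193.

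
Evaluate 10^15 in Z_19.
By repeated squaring (mod 19): 10^{1}≡10, 10^{2}≡5, 10^{4}≡6, 10^{8}≡17. Then 10^{15} = 10^{8+4+2+1} ≡ 17 × 6 × 5 × 10 ≡ 8 (mod 19)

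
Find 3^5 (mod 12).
By repeated squaring (mod 12): 3^{1}≡3, 3^{2}≡9, 3^{4}≡9. Then 3^{5} = 3^{4+1} ≡ 9 × 3 ≡ 3 (mod 12)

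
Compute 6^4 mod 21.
6^{4} = 1296 ≡ 15 (mod 21)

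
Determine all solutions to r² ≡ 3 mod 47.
The square roots of 3 mod 47 are 12 and 35. Verify: 12² = 144 ≡ 3 mod 47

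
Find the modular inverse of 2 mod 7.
Since 7 is prime, by Fermat 2^(-1) ≡ 2^{5} ≡ 4 (mod 7). Verify: 2 × 4 = 8 ≡ 1 (mod 7)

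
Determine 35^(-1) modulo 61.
Since 61 is prime, by Fermat 35^(-1) ≡ 35^{59} ≡ 7 mod 61. Verify: 35 × 7 = 245 ≡ 1 mod 61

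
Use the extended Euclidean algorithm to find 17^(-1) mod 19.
Extended GCD: 17(9) + 19(-8) = 1. So 17^(-1) ≡ 9 (mod 19). Verify: 17 × 9 = 153 ≡ 1 (mod 19)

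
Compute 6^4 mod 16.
6^{4} = 1296 ≡ 0 (mod 16)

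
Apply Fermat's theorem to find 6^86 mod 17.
By Fermat: 6^{16} ≡ 1 mod 17. 86 = 5×16 + 6. So 6^{86} ≡ 6^{6} ≡ 8 mod 17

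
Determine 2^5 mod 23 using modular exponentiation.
By repeated squaring mod 23: 2^{1}≡2, 2^{2}≡4, 2^{4}≡16. Then 2^{5} = 2^{4+1} ≡ 16 × 2 ≡ 9 mod 23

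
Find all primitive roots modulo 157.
There are φ(156) = 48 primitive roots mod 157: {5, 6, 15, 18, 20, 21, 24, 26, 34, 38, 43, 53, 55, 60, 61, 62, 63, 66, 69, 70, 72, 73, 74, 77, 80, 83, 84, 85, 87, 88, 91, 94, 95, 96, 97, 102, 104, 114, 119, 123, 131, 133, 136, 137, 139, 142, 151, 152}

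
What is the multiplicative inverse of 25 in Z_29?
Since 29 is prime, by Fermat 25^(-1) ≡ 25^{27} ≡ 7 (mod 29). Verify: 25 × 7 = 175 ≡ 1 (mod 29)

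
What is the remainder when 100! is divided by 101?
By Wilson's theorem, (100)! ≡ -1 ≡ 100 (mod 101)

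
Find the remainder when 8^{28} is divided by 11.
By Fermat: 8^{10} ≡ 1 (mod 11). 28 = 2×10 + 8. So 8^{28} ≡ 8^{8} ≡ 5 (mod 11)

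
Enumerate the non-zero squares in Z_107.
Squares in Z_107*: {1, 3, 4, 9, 10, 11, 12, 13, 14, 16, 19, 23, 25, 27, 29, 30, 33, 34, 35, 36, 37, 39, 40, 41, 42, 44, 47, 48, 49, 52, 53, 56, 57, 61, 62, 64, 69, 75, 76, 79, 81, 83, 85, 86, 87, 89, 90, 92, 99, 100, 101, 102, 105}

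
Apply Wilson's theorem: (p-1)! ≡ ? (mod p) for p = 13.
By Wilson's theorem, (12)! ≡ -1 ≡ 12 mod 13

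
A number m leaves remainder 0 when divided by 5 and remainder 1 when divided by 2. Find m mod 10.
M = 5 × 2 = 10. M₁ = 2, y₁ ≡ 3 mod 5. M₂ = 5, y₂ ≡ 1 mod 2. m = 0×2×3 + 1×5×1 ≡ 5 mod 10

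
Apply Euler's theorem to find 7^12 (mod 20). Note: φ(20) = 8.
By Euler: 7^{8} ≡ 1 (mod 20) since gcd(7, 20) = 1. 12 = 1×8 + 4. So 7^{12} ≡ 7^{4} ≡ 1 (mod 20)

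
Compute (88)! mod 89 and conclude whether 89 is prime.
(88)! mod 89 = 88. Since 88 ≡ -1 mod 89, 89 is prime.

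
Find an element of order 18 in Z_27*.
2 has order 18 mod 27 since 2^{18} ≡ 1 mod 27 and no smaller power works.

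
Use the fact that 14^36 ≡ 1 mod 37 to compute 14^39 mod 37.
By Fermat: 14^{36} ≡ 1 mod 37. So 14^{39} = 14^{36} · 14^{3} ≡ 14^{3} ≡ 6 mod 37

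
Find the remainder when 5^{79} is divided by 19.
By Fermat: 5^{18} ≡ 1 (mod 19). 79 = 4×18 + 7. So 5^{79} ≡ 5^{7} ≡ 16 (mod 19)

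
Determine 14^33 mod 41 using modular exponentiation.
By repeated squaring (mod 41): 14^{1}≡14, 14^{2}≡32, 14^{4}≡40, 14^{8}≡1, 14^{16}≡1, 14^{32}≡1. Then 14^{33} = 14^{32+1} ≡ 1 × 14 ≡ 14 (mod 41)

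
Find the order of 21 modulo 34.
Powers of 21 mod 34: 21^1≡21, 21^2≡33, 21^3≡13, 21^4≡1. ord_34(21) = 4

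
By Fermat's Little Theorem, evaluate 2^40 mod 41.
By Fermat's Little Theorem, 2^{40} ≡ 1 (mod 41) since 41 is prime and gcd(2, 41) = 1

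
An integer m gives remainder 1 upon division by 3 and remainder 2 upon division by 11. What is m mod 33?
M = 3 × 11 = 33. M₁ = 11, y₁ ≡ 2 mod 3. M₂ = 3, y₂ ≡ 4 mod 11. m = 1×11×2 + 2×3×4 ≡ 13 mod 33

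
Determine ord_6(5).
Powers of 5 mod 6: 5^1≡5, 5^2≡1. So the order of 5 is 2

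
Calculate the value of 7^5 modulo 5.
Using Fermat: 7^{4} ≡ 1 mod 5. 5 ≡ 1 mod 4. So 7^{5} ≡ 7^{1} ≡ 2 mod 5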